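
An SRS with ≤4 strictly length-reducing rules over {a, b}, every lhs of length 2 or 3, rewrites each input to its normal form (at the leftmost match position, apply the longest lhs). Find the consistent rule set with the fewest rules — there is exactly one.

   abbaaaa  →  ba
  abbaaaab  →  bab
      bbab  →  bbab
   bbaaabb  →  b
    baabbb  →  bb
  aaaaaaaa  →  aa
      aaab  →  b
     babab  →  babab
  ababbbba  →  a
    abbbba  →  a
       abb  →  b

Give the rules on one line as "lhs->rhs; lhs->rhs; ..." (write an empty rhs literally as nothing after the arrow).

  | abbaaaa => baaaa => ba
  | abbaaaab => baaaab => bab
  | bbab
  | bbaaabb => bbbb => b

aaa->; abb->b; bbb->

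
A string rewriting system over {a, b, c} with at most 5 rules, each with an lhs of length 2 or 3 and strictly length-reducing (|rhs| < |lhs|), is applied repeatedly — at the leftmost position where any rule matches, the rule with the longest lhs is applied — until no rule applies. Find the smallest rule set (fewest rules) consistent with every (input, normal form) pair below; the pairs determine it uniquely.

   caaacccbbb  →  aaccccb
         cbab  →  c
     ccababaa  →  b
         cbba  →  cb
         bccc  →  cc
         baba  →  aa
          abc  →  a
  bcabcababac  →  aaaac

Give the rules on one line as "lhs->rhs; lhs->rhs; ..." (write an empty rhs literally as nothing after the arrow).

  | caaacccbbb => baacccbbb => aacccbbb => aaccccb
  | cbab => cab => bb => c
  | ccababaa => cbbabaa => ccabaa => cbbaa => ccaa => cba => ca => b
  | cbba => cca => cb

ba->a; bb->c; bc->; ca->b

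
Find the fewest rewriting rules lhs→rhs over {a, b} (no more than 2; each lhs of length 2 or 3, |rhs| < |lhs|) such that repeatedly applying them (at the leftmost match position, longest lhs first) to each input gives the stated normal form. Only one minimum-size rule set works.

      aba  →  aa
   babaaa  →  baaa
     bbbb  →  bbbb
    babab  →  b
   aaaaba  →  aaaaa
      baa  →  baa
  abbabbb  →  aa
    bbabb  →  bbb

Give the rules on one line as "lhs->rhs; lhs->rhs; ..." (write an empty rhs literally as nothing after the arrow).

  | aba => aa
  | babaaa => baaa
  | bbbb
  | babab => bab => b

ab->a; bab->b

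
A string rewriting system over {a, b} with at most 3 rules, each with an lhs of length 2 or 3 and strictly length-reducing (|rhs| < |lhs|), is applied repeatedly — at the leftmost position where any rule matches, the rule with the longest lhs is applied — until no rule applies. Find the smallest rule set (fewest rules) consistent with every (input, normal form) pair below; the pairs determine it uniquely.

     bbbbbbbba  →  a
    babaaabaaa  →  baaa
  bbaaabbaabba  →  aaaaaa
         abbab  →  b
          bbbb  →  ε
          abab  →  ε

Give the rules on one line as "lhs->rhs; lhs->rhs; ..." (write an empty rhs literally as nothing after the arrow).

ab->b; abb->a; bb->

  | bbbbbbbba => bbbbbba => bbbba => bba => a
  | babaaabaaa => bbaaabaaa => aaabaaa => aabaaa => abaaa => baaa
  | bbaaabbaabba => aaabbaabba => aaaaabba => aaaaaa
  | abbab => aab => ab => b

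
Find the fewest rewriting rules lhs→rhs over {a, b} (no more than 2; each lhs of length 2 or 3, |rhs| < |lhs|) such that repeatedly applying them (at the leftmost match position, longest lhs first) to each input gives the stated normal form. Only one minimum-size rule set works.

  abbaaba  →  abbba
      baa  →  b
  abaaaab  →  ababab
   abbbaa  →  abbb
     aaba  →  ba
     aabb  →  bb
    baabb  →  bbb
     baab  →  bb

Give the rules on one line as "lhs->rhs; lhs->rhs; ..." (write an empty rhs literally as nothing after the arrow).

aa->; aaa->ab

  | abbaaba => abbba
  | baa => b
  | abaaaab => ababab
  | abbbaa => abbb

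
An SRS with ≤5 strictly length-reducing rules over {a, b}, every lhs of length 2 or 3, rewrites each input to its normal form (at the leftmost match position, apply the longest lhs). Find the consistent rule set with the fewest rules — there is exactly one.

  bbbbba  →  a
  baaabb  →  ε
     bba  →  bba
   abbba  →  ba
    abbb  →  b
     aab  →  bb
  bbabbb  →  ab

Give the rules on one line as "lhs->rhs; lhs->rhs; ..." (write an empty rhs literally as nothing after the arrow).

  | bbbbba => abba => a
  | baaabb => babbb => abb => ε
  | bba
  | abbba => ba

aab->bb; abb->; bab->a; bbb->a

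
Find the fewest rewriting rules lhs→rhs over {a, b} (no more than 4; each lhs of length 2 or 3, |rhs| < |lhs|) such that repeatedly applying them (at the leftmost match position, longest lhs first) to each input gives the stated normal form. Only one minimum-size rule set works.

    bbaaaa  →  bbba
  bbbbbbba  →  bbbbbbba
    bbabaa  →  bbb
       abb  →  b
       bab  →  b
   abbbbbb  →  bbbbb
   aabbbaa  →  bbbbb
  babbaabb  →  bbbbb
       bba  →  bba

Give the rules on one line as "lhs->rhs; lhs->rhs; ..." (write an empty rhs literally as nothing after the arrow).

  | bbaaaa => bbba
  | bbbbbbba
  | bbabaa => bbaa => bbb
  | abb => b

aa->b; aaa->b; ab->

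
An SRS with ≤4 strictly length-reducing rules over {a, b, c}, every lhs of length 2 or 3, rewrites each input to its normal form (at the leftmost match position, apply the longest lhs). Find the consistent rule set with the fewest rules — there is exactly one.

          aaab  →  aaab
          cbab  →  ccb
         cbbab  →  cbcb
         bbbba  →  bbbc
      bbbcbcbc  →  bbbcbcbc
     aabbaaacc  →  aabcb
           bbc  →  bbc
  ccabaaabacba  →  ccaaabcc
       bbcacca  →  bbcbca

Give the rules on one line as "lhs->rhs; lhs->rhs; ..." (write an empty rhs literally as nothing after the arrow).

  | aaab
  | cbab => ccb
  | cbbab => cbcb
  | bbbba => bbbc

ac->b; ba->c; cab->ca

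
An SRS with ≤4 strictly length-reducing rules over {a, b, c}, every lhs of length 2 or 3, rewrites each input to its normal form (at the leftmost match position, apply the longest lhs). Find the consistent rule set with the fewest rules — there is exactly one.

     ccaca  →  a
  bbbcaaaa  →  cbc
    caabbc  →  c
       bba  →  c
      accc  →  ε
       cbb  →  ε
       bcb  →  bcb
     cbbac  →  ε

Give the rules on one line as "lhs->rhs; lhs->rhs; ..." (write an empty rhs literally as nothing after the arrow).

  | ccaca => aca => a
  | bbbcaaaa => cbcaaaa => cbcaaa => cbcaa => cbca => cbc
  | caabbc => cabbc => cbbc => ccc => c
  | bba => ca => c

ac->; bb->c; ca->c; cc->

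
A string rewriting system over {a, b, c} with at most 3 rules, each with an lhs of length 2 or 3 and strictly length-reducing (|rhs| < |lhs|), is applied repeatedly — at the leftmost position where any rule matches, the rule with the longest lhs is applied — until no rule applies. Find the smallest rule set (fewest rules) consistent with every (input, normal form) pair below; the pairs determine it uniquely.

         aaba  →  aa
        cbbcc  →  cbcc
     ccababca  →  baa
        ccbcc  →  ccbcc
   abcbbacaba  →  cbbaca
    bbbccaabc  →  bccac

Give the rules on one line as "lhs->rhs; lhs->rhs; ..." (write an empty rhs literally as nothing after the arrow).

ab->; bbc->bc; ccc->ba

  | aaba => aa
  | cbbcc => cbcc
  | ccababca => ccabca => ccca => baa
  | ccbcc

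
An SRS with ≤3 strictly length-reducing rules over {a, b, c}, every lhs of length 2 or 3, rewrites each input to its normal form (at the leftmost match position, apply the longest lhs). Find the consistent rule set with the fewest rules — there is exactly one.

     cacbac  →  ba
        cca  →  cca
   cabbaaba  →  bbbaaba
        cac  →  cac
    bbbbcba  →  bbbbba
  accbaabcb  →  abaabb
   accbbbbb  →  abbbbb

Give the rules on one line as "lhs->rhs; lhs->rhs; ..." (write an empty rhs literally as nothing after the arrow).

bac->a; cab->bb; cb->b

  | cacbac => cabac => bbac => ba
  | cca
  | cabbaaba => bbbaaba
  | cac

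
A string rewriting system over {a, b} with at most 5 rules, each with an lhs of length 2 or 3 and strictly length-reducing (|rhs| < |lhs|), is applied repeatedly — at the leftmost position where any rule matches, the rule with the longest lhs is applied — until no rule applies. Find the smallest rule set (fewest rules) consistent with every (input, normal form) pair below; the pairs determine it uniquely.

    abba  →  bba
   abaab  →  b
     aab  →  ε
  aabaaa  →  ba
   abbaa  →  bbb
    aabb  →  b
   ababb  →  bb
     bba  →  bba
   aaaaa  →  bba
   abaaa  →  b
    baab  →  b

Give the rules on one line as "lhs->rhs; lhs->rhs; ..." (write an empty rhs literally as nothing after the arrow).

aa->b; aab->; ab->b; aba->

  | abba => bba
  | abaab => ab => b
  | aab => ε
  | aabaaa => aaa => ba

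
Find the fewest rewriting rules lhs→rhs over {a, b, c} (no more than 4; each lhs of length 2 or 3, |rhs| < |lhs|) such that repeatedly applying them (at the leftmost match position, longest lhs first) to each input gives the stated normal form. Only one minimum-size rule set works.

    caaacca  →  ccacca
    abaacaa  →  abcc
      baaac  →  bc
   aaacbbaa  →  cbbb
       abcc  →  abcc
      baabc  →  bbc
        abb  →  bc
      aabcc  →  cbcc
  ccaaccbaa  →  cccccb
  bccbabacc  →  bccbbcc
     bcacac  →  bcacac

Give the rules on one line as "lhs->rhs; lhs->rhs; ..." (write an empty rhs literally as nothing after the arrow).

  | caaacca => ccacca
  | abaacaa => abacaa => abcaa => abcc
  | baaac => baac => bac => bc
  | aaacbbaa => cacbbaa => cbbbaa => cbbba => cbbb

aa->c; abb->bc; acb->bb; ba->b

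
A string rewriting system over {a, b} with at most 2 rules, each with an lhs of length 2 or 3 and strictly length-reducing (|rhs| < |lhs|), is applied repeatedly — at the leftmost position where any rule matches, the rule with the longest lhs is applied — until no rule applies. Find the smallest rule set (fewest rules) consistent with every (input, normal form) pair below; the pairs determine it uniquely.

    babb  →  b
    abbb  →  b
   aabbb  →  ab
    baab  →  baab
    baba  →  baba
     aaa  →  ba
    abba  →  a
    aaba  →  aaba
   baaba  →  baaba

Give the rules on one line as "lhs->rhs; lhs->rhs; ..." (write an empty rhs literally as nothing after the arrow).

  | babb => b
  | abbb => b
  | aabbb => ab
  | baab

aaa->ba; abb->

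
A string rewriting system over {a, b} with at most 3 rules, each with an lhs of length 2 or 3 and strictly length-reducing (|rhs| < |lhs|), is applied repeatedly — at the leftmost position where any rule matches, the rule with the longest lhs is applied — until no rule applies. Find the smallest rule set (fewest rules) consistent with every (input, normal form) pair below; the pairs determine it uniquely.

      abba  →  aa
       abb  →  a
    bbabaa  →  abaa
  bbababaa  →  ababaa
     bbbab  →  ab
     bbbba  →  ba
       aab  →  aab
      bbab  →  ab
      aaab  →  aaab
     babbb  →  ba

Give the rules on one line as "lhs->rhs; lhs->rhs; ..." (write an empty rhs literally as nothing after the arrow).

  | abba => aa
  | abb => a
  | bbabaa => abaa
  | bbababaa => ababaa

bb->; bbb->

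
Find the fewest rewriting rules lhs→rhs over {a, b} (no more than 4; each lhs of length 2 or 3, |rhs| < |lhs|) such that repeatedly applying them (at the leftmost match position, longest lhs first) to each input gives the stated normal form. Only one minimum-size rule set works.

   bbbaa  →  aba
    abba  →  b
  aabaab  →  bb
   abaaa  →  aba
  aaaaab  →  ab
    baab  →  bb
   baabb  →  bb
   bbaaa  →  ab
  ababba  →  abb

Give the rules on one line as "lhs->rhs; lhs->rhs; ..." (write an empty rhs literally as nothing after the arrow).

  | bbbaa => bbaa => aba
  | abba => aab => b
  | aabaab => baab => bb
  | abaaa => aba

aa->; bba->ab; bbb->bb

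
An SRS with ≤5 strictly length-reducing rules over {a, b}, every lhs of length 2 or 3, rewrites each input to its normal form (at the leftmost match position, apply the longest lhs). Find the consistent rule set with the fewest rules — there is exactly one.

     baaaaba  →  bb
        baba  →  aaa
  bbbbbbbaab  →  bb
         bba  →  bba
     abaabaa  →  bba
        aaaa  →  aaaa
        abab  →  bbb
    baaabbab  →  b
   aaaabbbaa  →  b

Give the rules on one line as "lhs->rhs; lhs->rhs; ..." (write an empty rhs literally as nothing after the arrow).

  | baaaaba => abaaba => bbaba => baaa => aba => bb
  | baba => aaa
  | bbbbbbbaab => bbbbbbabb => bbbbbaab => bbbbabb => bbbaab => bbabb => baab => abb => bb
  | bba

ab->b; aba->bb; baa->ab; bab->aa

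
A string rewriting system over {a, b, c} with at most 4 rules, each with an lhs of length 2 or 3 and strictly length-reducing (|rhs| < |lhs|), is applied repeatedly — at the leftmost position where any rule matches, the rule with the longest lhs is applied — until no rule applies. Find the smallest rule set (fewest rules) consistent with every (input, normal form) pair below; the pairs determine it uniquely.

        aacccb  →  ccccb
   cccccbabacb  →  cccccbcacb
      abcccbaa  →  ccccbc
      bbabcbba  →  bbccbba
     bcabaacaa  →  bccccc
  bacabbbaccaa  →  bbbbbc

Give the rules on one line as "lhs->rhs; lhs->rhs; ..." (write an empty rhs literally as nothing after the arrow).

aa->c; ab->c; acc->b

  | aacccb => ccccb
  | cccccbabacb => cccccbcacb
  | abcccbaa => ccccbaa => ccccbc
  | bbabcbba => bbccbba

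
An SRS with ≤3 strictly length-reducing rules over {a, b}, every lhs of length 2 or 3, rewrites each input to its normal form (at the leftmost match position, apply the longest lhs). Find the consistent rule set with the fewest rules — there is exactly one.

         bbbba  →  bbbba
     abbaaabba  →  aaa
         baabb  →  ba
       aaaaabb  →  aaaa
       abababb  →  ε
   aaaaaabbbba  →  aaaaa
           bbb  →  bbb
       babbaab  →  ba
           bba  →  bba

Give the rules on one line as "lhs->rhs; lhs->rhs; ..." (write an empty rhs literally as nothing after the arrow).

ab->; abb->

  | bbbba
  | abbaaabba => aaabba => aaa
  | baabb => ba
  | aaaaabb => aaaa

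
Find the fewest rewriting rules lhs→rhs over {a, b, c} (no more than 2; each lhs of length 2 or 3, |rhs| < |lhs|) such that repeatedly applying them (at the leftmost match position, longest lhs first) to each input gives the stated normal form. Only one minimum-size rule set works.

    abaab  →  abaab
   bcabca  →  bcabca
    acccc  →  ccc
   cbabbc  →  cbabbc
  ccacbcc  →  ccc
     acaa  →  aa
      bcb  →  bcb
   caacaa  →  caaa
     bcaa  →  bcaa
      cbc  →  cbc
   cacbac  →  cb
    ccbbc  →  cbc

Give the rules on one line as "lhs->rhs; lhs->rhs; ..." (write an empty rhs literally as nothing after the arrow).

  | abaab
  | bcabca
  | acccc => ccc
  | cbabbc

ac->; ccb->c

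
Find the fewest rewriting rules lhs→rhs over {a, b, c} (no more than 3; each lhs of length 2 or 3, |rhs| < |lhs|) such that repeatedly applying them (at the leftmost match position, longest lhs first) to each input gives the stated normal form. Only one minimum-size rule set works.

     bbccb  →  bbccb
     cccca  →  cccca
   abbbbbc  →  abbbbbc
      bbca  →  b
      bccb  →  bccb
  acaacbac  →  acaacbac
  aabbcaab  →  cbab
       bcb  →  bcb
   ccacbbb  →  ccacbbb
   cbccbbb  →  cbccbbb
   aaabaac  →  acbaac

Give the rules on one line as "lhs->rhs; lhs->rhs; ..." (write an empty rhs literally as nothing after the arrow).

  | bbccb
  | cccca
  | abbbbbc
  | bbca => b

aab->cb; bca->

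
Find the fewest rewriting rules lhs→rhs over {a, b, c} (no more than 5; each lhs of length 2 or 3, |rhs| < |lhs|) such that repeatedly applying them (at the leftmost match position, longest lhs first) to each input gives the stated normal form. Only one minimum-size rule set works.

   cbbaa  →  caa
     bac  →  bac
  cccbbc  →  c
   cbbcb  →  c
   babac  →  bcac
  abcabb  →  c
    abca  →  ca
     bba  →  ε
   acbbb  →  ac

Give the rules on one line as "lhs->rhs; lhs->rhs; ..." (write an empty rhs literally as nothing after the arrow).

ab->c; bba->; cb->c; cc->c

  | cbbaa => cbaa => caa
  | bac
  | cccbbc => ccbbc => cbbc => cbc => cc => c
  | cbbcb => cbcb => ccb => cb => c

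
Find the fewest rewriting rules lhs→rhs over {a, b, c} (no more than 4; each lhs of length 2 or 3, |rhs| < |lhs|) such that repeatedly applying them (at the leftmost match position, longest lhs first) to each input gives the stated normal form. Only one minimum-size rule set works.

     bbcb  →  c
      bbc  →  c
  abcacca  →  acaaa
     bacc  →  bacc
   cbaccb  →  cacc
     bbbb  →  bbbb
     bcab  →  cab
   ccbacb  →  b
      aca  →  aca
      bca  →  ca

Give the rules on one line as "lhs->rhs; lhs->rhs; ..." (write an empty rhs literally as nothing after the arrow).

aac->; bc->c; cb->c; cca->aa

  | bbcb => bcb => cb => c
  | bbc => bc => c
  | abcacca => acacca => acaaa
  | bacc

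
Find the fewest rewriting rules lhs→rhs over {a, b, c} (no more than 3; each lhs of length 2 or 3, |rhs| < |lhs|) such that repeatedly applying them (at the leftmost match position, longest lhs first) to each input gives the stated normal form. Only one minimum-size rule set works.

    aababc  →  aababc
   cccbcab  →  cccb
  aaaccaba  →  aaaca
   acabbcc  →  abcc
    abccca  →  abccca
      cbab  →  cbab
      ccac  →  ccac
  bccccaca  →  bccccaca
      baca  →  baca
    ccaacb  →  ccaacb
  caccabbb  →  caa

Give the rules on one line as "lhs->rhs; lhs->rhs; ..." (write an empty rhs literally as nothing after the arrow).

cab->; cbb->a

  | aababc
  | cccbcab => cccb
  | aaaccaba => aaaca
  | acabbcc => abcc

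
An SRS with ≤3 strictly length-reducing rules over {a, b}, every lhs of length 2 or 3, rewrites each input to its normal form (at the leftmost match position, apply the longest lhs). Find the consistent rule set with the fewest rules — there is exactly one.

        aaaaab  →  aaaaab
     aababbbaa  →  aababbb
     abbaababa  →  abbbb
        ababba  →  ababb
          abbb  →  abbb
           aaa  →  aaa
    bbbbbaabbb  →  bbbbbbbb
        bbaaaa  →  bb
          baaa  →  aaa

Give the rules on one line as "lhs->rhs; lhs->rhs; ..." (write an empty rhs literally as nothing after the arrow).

  | aaaaab
  | aababbbaa => aababbba => aababbb
  | abbaababa => abbababa => abbbaba => abbbba => abbbb
  | ababba => ababb

baa->aa; bba->bb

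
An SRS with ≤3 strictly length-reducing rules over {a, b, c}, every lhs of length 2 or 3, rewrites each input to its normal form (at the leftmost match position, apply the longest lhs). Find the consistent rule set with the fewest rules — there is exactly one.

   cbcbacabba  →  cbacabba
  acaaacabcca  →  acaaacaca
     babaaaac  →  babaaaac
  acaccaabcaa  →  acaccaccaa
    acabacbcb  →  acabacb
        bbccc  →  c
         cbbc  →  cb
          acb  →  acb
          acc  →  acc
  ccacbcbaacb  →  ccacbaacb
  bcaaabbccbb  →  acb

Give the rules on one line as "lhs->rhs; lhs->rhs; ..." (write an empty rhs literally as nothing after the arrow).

aab->ac; bc->; ccb->b

  | cbcbacabba => cbacabba
  | acaaacabcca => acaaacaca
  | babaaaac
  | acaccaabcaa => acaccaccaa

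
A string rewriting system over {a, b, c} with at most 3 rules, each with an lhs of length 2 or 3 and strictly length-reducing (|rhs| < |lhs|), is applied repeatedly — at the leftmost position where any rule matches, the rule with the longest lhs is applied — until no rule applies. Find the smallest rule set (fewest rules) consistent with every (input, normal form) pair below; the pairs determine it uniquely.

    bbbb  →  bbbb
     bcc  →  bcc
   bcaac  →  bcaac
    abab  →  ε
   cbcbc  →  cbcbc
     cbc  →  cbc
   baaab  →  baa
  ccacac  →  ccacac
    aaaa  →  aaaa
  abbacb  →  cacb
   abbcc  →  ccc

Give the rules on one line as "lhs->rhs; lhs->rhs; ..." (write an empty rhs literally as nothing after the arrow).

ab->; abb->c

  | bbbb
  | bcc
  | bcaac
  | abab => ab => ε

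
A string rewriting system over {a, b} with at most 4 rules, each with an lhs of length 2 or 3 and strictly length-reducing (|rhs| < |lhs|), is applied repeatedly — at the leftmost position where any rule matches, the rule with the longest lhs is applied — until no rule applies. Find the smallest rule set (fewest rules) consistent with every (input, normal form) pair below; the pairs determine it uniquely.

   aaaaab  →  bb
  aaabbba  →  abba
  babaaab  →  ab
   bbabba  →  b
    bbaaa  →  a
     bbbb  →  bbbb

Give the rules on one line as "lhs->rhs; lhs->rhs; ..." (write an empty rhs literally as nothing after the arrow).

  | aaaaab => baaab => aab => bb
  | aaabbba => babbba => abba
  | babaaab => aaaab => baab => ab
  | bbabba => baba => aa => b

aa->b; baa->a; bab->a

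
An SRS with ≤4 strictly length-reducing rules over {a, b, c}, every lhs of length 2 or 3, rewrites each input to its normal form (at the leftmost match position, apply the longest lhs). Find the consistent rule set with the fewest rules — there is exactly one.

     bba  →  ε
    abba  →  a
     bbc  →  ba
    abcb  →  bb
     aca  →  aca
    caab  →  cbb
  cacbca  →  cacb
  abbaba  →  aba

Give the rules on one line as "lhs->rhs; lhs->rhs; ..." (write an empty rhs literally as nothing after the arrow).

aa->b; bba->; bc->a

  | bba => ε
  | abba => a
  | bbc => ba
  | abcb => aab => bb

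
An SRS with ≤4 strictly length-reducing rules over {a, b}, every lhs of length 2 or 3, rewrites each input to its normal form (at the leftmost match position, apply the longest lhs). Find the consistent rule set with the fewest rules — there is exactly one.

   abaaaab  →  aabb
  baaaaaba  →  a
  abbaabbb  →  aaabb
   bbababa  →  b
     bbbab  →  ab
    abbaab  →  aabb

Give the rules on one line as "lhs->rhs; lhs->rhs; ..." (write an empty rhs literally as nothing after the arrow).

ba->; baa->bb; bbb->ab

  | abaaaab => abbaab => abbbb => aabb
  | baaaaaba => bbaaaba => bbbaba => ababa => aba => a
  | abbaabbb => abbbbbb => aabbbb => aaabb
  | bbababa => bbaba => bba => b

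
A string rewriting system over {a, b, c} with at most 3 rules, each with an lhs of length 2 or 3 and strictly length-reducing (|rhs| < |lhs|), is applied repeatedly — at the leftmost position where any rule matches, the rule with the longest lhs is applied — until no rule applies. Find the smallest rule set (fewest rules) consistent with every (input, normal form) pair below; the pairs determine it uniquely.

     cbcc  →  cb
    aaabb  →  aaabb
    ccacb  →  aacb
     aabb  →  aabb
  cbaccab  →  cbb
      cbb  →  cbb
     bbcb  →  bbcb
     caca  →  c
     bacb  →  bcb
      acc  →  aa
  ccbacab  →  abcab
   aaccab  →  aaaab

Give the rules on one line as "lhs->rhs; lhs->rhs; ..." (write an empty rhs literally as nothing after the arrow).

  | cbcc => cba => cb
  | aaabb
  | ccacb => aacb
  | aabb

aca->; ba->b; cc->a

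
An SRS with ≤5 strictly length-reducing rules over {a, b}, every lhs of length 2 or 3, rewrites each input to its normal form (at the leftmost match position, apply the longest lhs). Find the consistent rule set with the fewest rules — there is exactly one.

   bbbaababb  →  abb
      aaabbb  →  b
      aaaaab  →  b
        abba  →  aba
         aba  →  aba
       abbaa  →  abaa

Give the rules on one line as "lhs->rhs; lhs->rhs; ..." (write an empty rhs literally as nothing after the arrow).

  | bbbaababb => aababb => abb
  | aaabbb => bbbb => b
  | aaaaab => baab => b
  | abba => aba

aaa->b; aab->; bba->ba; bbb->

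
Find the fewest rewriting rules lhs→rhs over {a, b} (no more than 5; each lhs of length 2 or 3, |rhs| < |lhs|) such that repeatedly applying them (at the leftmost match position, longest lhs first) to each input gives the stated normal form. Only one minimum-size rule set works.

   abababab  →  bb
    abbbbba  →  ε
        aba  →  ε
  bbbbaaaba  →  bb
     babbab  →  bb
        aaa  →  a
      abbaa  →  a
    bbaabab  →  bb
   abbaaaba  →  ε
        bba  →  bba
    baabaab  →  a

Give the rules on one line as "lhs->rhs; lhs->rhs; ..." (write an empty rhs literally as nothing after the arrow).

aa->a; ab->a; aba->; baa->a

  | abababab => babab => bb
  | abbbbba => abbbba => abbba => abba => aba => ε
  | aba => ε
  | bbbbaaaba => bbbaaba => bbaba => bb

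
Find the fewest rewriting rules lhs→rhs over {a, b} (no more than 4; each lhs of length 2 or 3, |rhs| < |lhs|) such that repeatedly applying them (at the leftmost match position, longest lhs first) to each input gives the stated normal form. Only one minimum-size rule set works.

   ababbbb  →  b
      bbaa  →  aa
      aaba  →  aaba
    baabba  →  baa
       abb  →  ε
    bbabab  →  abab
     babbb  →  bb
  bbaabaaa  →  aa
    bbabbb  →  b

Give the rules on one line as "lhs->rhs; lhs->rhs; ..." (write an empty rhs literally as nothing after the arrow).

aaa->ba; abb->; bba->a

  | ababbbb => abbb => b
  | bbaa => aa
  | aaba
  | baabba => baa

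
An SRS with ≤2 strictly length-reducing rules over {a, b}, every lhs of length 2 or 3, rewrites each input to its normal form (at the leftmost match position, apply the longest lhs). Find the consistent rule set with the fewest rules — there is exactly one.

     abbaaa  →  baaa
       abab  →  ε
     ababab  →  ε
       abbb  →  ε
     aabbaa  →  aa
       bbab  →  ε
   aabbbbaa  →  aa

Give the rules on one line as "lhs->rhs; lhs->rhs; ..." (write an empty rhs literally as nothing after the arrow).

  | abbaaa => baaa
  | abab => ab => ε
  | ababab => abab => ab => ε
  | abbb => bb => ε

ab->; bb->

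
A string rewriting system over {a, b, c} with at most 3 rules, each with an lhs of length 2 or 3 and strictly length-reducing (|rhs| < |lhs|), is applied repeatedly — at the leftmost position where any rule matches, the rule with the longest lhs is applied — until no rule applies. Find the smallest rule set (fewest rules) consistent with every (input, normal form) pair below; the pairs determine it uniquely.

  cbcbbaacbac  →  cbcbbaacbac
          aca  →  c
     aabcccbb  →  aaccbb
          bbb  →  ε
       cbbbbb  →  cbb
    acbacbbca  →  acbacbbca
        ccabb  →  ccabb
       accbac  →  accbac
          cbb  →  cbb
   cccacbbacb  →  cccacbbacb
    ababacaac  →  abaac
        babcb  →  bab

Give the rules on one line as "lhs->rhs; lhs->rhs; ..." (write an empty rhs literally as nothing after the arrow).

abc->a; aca->c; bbb->

  | cbcbbaacbac
  | aca => c
  | aabcccbb => aaccbb
  | bbb => ε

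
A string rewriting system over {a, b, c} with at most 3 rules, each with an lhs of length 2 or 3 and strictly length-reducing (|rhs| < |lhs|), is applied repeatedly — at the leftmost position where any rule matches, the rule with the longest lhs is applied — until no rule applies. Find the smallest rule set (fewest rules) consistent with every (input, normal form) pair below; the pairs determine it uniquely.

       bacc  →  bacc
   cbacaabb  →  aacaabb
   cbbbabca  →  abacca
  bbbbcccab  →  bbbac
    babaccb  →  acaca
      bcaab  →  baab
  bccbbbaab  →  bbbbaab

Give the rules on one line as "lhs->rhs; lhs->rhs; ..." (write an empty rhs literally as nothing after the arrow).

bab->ac; bc->b; cb->a

  | bacc
  | cbacaabb => aacaabb
  | cbbbabca => abbabca => abacca
  | bbbbcccab => bbbbccab => bbbbcab => bbbbab => bbbac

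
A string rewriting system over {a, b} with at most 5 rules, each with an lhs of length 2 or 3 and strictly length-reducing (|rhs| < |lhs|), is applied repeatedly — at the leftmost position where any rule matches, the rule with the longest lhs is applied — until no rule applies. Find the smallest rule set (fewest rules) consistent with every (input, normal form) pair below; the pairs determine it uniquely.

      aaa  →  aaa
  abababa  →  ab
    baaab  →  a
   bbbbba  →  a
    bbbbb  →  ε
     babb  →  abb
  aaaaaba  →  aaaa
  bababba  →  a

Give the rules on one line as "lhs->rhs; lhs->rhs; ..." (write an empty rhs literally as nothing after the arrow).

aab->; aba->ab; ba->a; bbb->ab

  | aaa
  | abababa => abbaba => ababa => abba => aba => ab
  | baaab => aaab => a
  | bbbbba => abbba => aaba => a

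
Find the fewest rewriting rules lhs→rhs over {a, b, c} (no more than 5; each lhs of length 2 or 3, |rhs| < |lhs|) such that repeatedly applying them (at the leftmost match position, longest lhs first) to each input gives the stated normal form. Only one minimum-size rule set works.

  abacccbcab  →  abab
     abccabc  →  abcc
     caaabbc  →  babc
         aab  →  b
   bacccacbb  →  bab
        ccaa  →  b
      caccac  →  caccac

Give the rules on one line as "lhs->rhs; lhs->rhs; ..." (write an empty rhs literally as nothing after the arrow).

aa->b; bb->b; cab->; cb->b

  | abacccbcab => abaccbcab => abacbcab => ababcab => abab
  | abccabc => abcc
  | caaabbc => cbabbc => babbc => babc
  | aab => bb => b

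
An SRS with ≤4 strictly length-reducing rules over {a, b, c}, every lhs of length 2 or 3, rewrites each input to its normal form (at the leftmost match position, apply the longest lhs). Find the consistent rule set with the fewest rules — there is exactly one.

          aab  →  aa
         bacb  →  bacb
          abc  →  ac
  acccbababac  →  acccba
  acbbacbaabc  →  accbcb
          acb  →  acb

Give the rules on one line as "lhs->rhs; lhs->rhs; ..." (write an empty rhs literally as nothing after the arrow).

aac->; ab->a; bba->cb

  | aab => aa
  | bacb
  | abc => ac
  | acccbababac => acccbaabac => acccbaaac => acccba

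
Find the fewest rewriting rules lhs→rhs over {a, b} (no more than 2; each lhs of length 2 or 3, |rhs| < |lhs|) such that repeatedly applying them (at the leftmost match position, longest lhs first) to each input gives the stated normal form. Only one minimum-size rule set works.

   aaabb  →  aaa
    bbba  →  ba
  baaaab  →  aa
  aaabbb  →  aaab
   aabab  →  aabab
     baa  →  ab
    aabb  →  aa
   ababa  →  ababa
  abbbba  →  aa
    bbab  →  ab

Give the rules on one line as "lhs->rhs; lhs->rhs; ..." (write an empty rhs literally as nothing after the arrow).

baa->ab; bb->

  | aaabb => aaa
  | bbba => ba
  | baaaab => abaab => aabb => aa
  | aaabbb => aaab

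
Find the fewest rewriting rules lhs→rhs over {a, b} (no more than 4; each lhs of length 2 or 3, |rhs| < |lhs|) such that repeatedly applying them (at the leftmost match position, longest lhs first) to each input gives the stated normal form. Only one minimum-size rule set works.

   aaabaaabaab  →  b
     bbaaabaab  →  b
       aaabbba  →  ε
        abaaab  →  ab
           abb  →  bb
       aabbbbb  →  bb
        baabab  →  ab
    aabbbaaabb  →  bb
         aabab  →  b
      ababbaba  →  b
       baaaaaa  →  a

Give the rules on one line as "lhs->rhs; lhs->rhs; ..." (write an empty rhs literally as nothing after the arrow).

  | aaabaaabaab => abaaabaab => aaabaab => abaab => aab => b
  | bbaaabaab => baabaab => abaab => aab => b
  | aaabbba => abbba => bbba => aa => ε
  | abaaab => aaab => ab

aa->; abb->bb; ba->; bbb->a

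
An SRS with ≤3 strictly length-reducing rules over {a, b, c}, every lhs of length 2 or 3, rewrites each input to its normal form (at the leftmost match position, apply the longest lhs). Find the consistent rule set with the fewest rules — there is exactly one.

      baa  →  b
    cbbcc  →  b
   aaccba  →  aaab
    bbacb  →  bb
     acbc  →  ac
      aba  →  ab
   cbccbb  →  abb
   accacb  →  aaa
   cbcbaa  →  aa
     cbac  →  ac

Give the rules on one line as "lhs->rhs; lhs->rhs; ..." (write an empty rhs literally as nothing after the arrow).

  | baa => ba => b
  | cbbcc => bcc => ba => b
  | aaccba => aaaba => aaab
  | bbacb => bbcb => bb

ba->b; cb->; cc->a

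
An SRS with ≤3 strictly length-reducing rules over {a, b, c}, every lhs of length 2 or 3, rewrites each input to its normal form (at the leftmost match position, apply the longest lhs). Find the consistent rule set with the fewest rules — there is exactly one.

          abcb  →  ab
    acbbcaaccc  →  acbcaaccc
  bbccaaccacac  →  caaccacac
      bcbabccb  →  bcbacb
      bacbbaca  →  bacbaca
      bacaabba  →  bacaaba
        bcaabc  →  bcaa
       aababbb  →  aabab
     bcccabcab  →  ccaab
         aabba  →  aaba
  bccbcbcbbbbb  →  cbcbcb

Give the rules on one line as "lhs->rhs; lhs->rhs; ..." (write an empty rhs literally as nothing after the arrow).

  | abcb => ab
  | acbbcaaccc => acbcaaccc
  | bbccaaccacac => bccaaccacac => caaccacac
  | bcbabccb => bcbacb

abc->a; bb->b; bcc->c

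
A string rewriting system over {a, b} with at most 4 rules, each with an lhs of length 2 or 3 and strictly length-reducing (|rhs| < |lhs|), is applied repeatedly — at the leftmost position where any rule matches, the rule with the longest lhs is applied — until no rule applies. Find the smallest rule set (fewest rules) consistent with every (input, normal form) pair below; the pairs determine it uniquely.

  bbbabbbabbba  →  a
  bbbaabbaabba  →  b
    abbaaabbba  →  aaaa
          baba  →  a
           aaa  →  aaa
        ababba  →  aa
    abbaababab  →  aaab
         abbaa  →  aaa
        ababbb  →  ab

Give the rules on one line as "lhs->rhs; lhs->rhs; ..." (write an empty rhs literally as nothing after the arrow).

aba->a; ba->b; bb->

  | bbbabbbabbba => babbbabbba => bbbbabbba => bbabbba => abbba => aba => a
  | bbbaabbaabba => baabbaabba => babbaabba => bbbaabba => baabba => babba => bbba => ba => b
  | abbaaabbba => aaaabbba => aaaaba => aaaa
  | baba => bba => a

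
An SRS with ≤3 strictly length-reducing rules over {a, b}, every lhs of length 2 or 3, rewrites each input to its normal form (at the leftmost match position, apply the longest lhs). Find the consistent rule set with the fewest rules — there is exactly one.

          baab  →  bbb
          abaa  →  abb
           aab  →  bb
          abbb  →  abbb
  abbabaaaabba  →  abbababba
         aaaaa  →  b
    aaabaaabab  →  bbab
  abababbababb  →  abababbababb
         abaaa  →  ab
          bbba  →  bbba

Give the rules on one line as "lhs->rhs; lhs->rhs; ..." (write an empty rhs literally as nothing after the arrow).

  | baab => bbb
  | abaa => abb
  | aab => bb
  | abbb

aa->b; aaa->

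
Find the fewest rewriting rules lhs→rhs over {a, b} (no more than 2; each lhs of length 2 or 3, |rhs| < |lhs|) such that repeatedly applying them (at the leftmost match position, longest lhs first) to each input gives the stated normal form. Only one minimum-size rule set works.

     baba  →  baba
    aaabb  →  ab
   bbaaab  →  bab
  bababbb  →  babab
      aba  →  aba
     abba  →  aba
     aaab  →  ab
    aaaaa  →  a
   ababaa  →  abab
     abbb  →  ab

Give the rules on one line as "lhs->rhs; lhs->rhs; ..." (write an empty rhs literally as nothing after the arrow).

aa->; bb->b

  | baba
  | aaabb => abb => ab
  | bbaaab => baaab => bab
  | bababbb => bababb => babab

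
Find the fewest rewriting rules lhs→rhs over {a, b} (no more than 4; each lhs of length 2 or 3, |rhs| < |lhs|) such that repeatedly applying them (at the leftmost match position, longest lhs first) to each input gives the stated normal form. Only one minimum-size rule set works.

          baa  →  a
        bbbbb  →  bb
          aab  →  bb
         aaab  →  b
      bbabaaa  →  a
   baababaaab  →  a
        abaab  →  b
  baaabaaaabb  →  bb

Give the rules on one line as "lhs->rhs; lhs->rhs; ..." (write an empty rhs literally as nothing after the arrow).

  | baa => a
  | bbbbb => bbbb => bbb => bb
  | aab => bb
  | aaab => bab => b

aa->b; ab->a; ba->; bbb->bb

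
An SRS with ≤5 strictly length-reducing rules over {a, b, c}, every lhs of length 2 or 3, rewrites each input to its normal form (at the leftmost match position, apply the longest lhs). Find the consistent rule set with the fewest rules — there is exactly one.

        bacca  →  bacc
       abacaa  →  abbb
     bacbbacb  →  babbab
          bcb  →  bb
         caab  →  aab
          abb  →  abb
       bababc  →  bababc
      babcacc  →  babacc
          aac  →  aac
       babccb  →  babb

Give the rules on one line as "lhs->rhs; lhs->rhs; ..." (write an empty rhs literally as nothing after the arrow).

  | bacca => bacc
  | abacaa => abaaa => abbb
  | bacbbacb => babbacb => babbab
  | bcb => bb

aaa->bb; ca->a; cb->b; cca->cc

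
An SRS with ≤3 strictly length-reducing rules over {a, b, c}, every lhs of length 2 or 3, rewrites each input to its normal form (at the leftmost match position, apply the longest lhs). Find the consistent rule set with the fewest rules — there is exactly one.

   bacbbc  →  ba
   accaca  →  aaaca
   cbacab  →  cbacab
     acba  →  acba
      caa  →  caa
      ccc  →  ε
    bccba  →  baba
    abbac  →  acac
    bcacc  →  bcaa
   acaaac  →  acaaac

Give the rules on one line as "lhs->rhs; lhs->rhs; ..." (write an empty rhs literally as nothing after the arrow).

bb->c; cc->a; ccc->

  | bacbbc => baccc => ba
  | accaca => aaaca
  | cbacab
  | acba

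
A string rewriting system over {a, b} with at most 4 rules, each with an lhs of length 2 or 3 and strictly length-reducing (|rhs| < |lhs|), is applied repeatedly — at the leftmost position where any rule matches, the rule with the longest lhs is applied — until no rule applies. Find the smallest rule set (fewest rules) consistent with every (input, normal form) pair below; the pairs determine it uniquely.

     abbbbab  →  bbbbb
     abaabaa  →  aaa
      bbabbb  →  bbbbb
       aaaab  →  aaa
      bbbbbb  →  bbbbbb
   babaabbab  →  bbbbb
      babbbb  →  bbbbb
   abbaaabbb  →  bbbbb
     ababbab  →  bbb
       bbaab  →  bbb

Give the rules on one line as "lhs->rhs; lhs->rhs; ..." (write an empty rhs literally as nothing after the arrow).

  | abbbbab => bbbbab => bbbbb
  | abaabaa => aabaa => aaa
  | bbabbb => bbbbb
  | aaaab => aaa

ab->; abb->bb; ba->b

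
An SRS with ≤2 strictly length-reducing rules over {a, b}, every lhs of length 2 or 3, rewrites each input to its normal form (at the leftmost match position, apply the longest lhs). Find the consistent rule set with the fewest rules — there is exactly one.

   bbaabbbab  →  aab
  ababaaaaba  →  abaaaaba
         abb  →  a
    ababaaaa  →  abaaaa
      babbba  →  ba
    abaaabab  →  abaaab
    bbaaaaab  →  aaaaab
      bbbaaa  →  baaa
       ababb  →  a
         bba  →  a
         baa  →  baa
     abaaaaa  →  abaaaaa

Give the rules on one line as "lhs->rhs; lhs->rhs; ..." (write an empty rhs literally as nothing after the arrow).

bab->b; bb->

  | bbaabbbab => aabbbab => aabab => aab
  | ababaaaaba => abaaaaba
  | abb => a
  | ababaaaa => abaaaa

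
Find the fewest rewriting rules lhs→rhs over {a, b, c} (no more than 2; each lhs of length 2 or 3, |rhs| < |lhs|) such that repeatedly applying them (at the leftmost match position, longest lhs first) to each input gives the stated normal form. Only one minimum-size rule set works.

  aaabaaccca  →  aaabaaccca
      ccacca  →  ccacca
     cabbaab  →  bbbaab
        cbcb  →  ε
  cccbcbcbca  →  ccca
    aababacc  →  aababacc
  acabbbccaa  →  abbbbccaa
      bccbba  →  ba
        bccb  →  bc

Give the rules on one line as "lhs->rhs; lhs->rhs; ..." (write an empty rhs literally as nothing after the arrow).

cab->bb; cb->

  | aaabaaccca
  | ccacca
  | cabbaab => bbbaab
  | cbcb => cb => ε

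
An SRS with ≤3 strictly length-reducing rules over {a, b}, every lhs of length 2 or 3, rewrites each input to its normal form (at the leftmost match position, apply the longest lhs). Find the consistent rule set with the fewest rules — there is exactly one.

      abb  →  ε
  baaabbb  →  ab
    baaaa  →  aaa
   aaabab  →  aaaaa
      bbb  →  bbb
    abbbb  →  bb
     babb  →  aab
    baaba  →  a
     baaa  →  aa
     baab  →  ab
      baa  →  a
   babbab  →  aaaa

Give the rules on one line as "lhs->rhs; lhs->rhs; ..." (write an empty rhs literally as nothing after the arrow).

  | abb => ε
  | baaabbb => aabbb => ab
  | baaaa => aaa
  | aaabab => aaaaa

abb->; ba->; bab->aa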